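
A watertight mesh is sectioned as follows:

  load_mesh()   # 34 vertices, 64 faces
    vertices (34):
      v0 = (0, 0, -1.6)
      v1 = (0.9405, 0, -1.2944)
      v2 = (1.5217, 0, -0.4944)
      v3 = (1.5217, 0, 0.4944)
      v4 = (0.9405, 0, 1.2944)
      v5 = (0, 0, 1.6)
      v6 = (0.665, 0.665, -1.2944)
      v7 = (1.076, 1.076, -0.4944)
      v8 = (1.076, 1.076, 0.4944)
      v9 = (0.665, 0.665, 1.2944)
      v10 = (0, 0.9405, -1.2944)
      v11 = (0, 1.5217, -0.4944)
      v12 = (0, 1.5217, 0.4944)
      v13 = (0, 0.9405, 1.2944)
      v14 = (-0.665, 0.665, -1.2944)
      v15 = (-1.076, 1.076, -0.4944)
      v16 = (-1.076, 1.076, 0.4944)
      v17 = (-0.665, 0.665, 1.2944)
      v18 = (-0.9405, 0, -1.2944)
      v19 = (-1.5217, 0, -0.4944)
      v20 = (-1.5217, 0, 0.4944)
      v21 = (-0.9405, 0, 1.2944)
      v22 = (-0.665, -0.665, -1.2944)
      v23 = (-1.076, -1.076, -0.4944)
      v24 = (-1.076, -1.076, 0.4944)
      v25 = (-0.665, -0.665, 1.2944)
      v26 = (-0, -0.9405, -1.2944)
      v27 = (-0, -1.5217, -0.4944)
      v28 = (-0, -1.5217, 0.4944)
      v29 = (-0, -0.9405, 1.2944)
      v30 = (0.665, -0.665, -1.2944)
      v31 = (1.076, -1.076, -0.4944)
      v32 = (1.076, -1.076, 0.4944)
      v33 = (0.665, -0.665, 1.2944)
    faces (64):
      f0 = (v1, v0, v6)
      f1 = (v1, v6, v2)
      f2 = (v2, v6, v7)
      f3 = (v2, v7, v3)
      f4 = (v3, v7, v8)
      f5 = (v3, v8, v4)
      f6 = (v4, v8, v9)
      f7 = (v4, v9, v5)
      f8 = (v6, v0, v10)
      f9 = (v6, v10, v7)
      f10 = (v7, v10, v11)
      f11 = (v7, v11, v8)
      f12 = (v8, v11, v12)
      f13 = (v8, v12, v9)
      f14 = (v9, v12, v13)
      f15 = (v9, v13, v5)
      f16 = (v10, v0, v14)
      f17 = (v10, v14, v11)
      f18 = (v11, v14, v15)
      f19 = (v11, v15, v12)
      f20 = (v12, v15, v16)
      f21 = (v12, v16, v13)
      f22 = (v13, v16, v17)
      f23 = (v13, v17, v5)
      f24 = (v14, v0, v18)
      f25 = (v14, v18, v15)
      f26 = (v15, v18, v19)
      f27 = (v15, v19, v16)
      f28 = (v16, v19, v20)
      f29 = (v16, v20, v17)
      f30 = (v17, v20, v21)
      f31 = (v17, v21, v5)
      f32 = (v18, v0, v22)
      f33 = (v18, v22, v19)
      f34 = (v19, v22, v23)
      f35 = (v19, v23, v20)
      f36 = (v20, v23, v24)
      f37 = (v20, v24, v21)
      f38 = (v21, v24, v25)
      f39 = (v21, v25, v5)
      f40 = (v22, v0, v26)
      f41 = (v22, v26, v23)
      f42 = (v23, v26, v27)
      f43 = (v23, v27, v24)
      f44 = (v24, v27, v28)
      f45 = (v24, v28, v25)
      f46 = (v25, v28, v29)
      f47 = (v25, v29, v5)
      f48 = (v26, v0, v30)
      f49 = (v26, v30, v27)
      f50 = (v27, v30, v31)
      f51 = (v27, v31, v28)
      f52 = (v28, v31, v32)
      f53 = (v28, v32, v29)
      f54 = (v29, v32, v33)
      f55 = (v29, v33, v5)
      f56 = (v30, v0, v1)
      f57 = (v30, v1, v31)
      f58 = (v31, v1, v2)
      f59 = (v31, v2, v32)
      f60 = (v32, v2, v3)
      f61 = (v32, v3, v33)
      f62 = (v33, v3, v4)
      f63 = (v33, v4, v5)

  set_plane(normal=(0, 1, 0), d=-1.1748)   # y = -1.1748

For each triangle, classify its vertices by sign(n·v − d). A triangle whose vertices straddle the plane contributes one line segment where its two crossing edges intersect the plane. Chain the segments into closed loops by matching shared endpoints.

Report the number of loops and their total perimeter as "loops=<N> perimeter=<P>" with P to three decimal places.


loops=1 perimeter=5.834

Straddling triangles (10 of 64):
  (v23,v26,v27) [++-] → (0, -1.1748, -0.971895)–(-0.837479, -1.1748, -0.4944)  len=0.9640
  (v23,v27,v24) [+-+] → (-0.837479, -1.1748, -0.4944)–(-0.837479, -1.1748, 0.275209)  len=0.7696
  (v24,v27,v28) [+--] → (-0.837479, -1.1748, 0.275209)–(-0.837479, -1.1748, 0.4944)  len=0.2192
  (v24,v28,v25) [+-+] → (-0.837479, -1.1748, 0.4944)–(-0.269276, -1.1748, 0.818341)  len=0.6541
  (v25,v28,v29) [+-+] → (-0.269276, -1.1748, 0.818341)–(0, -1.1748, 0.971895)  len=0.3100
  (v26,v30,v27) [++-] → (0.269276, -1.1748, -0.818341)–(0, -1.1748, -0.971895)  len=0.3100
  (v27,v30,v31) [-++] → (0.269276, -1.1748, -0.818341)–(0.837479, -1.1748, -0.4944)  len=0.6541
  (v27,v31,v28) [-+-] → (0.837479, -1.1748, -0.4944)–(0.837479, -1.1748, -0.275209)  len=0.2192
  (v28,v31,v32) [-++] → (0.837479, -1.1748, -0.275209)–(0.837479, -1.1748, 0.4944)  len=0.7696
  (v28,v32,v29) [-++] → (0.837479, -1.1748, 0.4944)–(0, -1.1748, 0.971895)  len=0.9640

Chained into 1 loop(s):
  loop 1: 10 segments, perimeter = 5.8338
Total perimeter = 5.834


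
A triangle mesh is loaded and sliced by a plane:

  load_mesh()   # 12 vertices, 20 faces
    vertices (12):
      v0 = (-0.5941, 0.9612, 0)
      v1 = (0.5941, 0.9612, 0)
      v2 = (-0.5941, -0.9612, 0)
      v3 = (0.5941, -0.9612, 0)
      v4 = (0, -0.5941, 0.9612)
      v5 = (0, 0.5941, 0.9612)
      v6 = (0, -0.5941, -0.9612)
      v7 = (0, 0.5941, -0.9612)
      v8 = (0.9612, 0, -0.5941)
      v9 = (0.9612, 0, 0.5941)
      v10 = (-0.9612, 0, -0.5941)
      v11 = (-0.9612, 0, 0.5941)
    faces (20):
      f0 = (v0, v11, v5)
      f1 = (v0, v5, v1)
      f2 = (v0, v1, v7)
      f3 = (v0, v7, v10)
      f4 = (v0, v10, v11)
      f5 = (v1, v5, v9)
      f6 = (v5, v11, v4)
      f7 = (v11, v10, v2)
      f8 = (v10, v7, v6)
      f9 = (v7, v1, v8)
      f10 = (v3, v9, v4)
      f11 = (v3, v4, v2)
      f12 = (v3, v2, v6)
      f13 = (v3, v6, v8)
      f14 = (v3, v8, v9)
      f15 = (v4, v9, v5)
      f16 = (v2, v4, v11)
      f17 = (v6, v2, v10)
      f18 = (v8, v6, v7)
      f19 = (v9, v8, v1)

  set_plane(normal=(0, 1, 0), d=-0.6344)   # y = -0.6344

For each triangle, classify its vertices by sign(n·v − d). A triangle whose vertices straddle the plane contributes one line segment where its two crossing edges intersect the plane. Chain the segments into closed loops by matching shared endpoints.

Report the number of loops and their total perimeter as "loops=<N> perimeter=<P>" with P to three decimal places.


Straddling triangles (8 of 20):
  (v11,v10,v2) [++-] → (-0.718911, -0.6344, -0.201989)–(-0.718911, -0.6344, 0.201989)  len=0.4040
  (v3,v9,v4) [-++] → (0.718911, -0.6344, 0.201989)–(0.0652199, -0.6344, 0.85568)  len=0.9245
  (v3,v4,v2) [-+-] → (0.0652199, -0.6344, 0.85568)–(-0.0652199, -0.6344, 0.85568)  len=0.1304
  (v3,v2,v6) [--+] → (-0.0652199, -0.6344, -0.85568)–(0.0652199, -0.6344, -0.85568)  len=0.1304
  (v3,v6,v8) [-++] → (0.0652199, -0.6344, -0.85568)–(0.718911, -0.6344, -0.201989)  len=0.9245
  (v3,v8,v9) [-++] → (0.718911, -0.6344, -0.201989)–(0.718911, -0.6344, 0.201989)  len=0.4040
  (v2,v4,v11) [-++] → (-0.0652199, -0.6344, 0.85568)–(-0.718911, -0.6344, 0.201989)  len=0.9245
  (v6,v2,v10) [+-+] → (-0.0652199, -0.6344, -0.85568)–(-0.718911, -0.6344, -0.201989)  len=0.9245

Chained into 1 loop(s):
  loop 1: 8 segments, perimeter = 4.7667
Total perimeter = 4.767

loops=1 perimeter=4.767


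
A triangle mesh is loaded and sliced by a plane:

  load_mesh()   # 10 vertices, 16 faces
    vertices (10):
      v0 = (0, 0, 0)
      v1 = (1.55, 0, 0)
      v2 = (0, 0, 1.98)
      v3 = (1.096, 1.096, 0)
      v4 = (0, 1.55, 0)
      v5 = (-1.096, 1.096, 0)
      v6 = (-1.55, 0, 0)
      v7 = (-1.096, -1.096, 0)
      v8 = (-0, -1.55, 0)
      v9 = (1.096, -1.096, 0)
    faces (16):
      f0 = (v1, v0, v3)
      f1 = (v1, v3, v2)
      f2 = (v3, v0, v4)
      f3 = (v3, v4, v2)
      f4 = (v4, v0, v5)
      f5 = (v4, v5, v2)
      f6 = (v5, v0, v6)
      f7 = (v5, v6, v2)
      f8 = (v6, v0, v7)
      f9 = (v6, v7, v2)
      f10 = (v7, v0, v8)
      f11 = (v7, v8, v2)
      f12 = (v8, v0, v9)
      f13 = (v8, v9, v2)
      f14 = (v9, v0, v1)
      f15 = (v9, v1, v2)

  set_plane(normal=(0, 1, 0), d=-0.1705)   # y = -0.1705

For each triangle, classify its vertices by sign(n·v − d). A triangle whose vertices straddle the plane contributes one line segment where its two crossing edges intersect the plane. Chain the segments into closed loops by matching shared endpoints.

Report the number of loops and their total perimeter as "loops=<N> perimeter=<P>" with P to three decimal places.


Straddling triangles (8 of 16):
  (v6,v0,v7) [++-] → (-0.1705, -0.1705, 0)–(-1.47937, -0.1705, 0)  len=1.3089
  (v6,v7,v2) [+-+] → (-1.47937, -0.1705, 0)–(-0.1705, -0.1705, 1.67198)  len=2.1234
  (v7,v0,v8) [-+-] → (-0.1705, -0.1705, 0)–(0, -0.1705, 0)  len=0.1705
  (v7,v8,v2) [--+] → (0, -0.1705, 1.7622)–(-0.1705, -0.1705, 1.67198)  len=0.1929
  (v8,v0,v9) [-+-] → (0, -0.1705, 0)–(0.1705, -0.1705, 0)  len=0.1705
  (v8,v9,v2) [--+] → (0.1705, -0.1705, 1.67198)–(0, -0.1705, 1.7622)  len=0.1929
  (v9,v0,v1) [-++] → (0.1705, -0.1705, 0)–(1.47937, -0.1705, 0)  len=1.3089
  (v9,v1,v2) [-++] → (1.47937, -0.1705, 0)–(0.1705, -0.1705, 1.67198)  len=2.1234

Chained into 1 loop(s):
  loop 1: 8 segments, perimeter = 7.5913
Total perimeter = 7.591

loops=1 perimeter=7.591


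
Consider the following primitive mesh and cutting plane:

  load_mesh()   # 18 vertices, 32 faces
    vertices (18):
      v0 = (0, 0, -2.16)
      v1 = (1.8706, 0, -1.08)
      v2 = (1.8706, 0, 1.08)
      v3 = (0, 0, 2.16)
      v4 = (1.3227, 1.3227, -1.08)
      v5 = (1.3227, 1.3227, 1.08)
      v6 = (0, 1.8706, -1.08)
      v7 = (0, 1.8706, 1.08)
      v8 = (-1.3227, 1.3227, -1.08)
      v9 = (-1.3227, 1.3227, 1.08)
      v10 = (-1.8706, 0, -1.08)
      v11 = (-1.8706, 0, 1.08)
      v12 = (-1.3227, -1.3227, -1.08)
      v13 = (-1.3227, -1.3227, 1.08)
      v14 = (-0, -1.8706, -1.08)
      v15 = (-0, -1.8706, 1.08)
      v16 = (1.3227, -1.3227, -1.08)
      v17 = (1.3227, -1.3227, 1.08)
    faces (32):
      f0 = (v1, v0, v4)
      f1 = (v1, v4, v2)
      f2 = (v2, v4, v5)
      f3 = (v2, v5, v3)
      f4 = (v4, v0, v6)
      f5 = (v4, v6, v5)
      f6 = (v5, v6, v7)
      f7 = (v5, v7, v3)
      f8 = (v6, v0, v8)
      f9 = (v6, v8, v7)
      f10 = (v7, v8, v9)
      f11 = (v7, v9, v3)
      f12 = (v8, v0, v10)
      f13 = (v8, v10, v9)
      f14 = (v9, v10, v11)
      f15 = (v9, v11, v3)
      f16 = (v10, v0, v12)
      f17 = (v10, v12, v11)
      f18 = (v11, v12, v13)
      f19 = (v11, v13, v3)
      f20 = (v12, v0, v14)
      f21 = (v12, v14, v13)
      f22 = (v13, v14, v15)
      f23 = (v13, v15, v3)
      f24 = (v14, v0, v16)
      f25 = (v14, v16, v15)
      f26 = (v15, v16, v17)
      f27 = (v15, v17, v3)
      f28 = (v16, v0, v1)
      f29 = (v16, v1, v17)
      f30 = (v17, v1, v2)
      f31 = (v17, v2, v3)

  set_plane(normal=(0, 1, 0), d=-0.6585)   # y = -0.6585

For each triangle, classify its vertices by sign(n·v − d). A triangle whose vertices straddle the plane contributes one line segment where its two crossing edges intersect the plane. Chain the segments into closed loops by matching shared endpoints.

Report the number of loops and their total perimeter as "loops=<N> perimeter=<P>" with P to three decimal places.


Straddling triangles (12 of 32):
  (v10,v0,v12) [++-] → (-0.6585, -0.6585, -1.62233)–(-1.59783, -0.6585, -1.08)  len=1.0846
  (v10,v12,v11) [+-+] → (-1.59783, -0.6585, -1.08)–(-1.59783, -0.6585, 0.00465412)  len=1.0847
  (v11,v12,v13) [+--] → (-1.59783, -0.6585, 0.00465412)–(-1.59783, -0.6585, 1.08)  len=1.0753
  (v11,v13,v3) [+-+] → (-1.59783, -0.6585, 1.08)–(-0.6585, -0.6585, 1.62233)  len=1.0846
  (v12,v0,v14) [-+-] → (-0.6585, -0.6585, -1.62233)–(0, -0.6585, -1.77981)  len=0.6771
  (v13,v15,v3) [--+] → (0, -0.6585, 1.77981)–(-0.6585, -0.6585, 1.62233)  len=0.6771
  (v14,v0,v16) [-+-] → (0, -0.6585, -1.77981)–(0.6585, -0.6585, -1.62233)  len=0.6771
  (v15,v17,v3) [--+] → (0.6585, -0.6585, 1.62233)–(0, -0.6585, 1.77981)  len=0.6771
  (v16,v0,v1) [-++] → (0.6585, -0.6585, -1.62233)–(1.59783, -0.6585, -1.08)  len=1.0846
  (v16,v1,v17) [-+-] → (1.59783, -0.6585, -1.08)–(1.59783, -0.6585, -0.00465412)  len=1.0753
  (v17,v1,v2) [-++] → (1.59783, -0.6585, -0.00465412)–(1.59783, -0.6585, 1.08)  len=1.0847
  (v17,v2,v3) [-++] → (1.59783, -0.6585, 1.08)–(0.6585, -0.6585, 1.62233)  len=1.0846

Chained into 1 loop(s):
  loop 1: 12 segments, perimeter = 11.3669
Total perimeter = 11.367

loops=1 perimeter=11.367


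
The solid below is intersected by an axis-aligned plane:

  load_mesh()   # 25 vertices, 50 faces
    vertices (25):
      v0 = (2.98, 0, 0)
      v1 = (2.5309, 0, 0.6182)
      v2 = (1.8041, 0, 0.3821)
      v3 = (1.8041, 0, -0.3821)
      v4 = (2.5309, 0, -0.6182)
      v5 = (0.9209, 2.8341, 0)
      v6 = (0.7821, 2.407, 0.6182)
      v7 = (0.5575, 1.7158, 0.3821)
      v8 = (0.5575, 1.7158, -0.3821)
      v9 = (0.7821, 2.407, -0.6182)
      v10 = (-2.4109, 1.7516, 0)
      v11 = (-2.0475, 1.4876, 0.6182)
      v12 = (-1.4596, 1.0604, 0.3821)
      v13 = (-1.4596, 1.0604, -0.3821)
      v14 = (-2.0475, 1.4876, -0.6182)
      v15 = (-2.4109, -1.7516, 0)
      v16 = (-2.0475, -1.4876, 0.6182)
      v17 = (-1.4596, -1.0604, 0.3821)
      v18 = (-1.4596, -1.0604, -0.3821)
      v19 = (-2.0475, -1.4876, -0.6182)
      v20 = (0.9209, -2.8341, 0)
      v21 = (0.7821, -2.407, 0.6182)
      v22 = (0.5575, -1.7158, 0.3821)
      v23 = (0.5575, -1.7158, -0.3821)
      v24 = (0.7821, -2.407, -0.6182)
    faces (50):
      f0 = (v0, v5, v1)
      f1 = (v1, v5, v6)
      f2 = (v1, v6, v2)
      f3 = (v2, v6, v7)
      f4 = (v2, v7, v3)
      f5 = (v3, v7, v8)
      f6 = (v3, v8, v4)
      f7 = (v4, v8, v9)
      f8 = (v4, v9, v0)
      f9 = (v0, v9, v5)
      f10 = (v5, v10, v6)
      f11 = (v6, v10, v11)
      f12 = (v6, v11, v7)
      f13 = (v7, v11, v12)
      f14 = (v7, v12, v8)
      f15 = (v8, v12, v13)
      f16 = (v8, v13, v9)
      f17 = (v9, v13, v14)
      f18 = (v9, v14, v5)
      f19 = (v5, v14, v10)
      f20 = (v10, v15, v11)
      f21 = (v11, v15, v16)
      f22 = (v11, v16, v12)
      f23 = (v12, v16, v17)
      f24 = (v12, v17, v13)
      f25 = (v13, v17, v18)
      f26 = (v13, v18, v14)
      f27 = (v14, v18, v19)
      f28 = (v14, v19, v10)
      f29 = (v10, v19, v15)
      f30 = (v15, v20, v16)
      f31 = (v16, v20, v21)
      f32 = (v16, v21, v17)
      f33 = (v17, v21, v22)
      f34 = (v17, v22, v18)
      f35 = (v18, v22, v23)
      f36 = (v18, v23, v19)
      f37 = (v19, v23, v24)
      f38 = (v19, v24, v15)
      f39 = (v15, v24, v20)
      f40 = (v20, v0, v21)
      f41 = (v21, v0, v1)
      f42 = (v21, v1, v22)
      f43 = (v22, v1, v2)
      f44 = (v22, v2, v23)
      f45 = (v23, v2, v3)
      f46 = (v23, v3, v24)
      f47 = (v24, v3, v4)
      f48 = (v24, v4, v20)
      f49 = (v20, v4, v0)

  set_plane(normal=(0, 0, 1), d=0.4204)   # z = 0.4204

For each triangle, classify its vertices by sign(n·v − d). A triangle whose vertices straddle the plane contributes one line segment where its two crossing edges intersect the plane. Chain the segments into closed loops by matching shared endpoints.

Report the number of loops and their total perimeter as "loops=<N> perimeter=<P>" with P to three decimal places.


Straddling triangles (20 of 50):
  (v0,v5,v1) [--+] → (2.01576, 0.906802, 0.4204)–(2.67459, 0, 0.4204)  len=1.1209
  (v1,v5,v6) [+-+] → (2.01576, 0.906802, 0.4204)–(0.826511, 2.54366, 0.4204)  len=2.0233
  (v1,v6,v2) [++-] → (1.63831, 0.390462, 0.4204)–(1.922, 0, 0.4204)  len=0.4826
  (v2,v6,v7) [-+-] → (1.63831, 0.390462, 0.4204)–(0.593934, 1.82793, 0.4204)  len=1.7768
  (v5,v10,v6) [--+] → (-0.239536, 2.1973, 0.4204)–(0.826511, 2.54366, 0.4204)  len=1.1209
  (v6,v10,v11) [+-+] → (-0.239536, 2.1973, 0.4204)–(-2.16377, 1.57207, 0.4204)  len=2.0233
  (v6,v11,v7) [++-] → (0.134918, 1.67878, 0.4204)–(0.593934, 1.82793, 0.4204)  len=0.4826
  (v7,v11,v12) [-+-] → (0.134918, 1.67878, 0.4204)–(-1.55497, 1.1297, 0.4204)  len=1.7769
  (v10,v15,v11) [--+] → (-2.16377, 0.451182, 0.4204)–(-2.16377, 1.57207, 0.4204)  len=1.1209
  (v11,v15,v16) [+-+] → (-2.16377, 0.451182, 0.4204)–(-2.16377, -1.57207, 0.4204)  len=2.0233
  (v11,v16,v12) [++-] → (-1.55497, 0.647065, 0.4204)–(-1.55497, 1.1297, 0.4204)  len=0.4826
  (v12,v16,v17) [-+-] → (-1.55497, 0.647065, 0.4204)–(-1.55497, -1.1297, 0.4204)  len=1.7768
  (v15,v20,v16) [--+] → (-1.09773, -1.91843, 0.4204)–(-2.16377, -1.57207, 0.4204)  len=1.1209
  (v16,v20,v21) [+-+] → (-1.09773, -1.91843, 0.4204)–(0.826511, -2.54366, 0.4204)  len=2.0233
  (v16,v21,v17) [++-] → (-1.09595, -1.27884, 0.4204)–(-1.55497, -1.1297, 0.4204)  len=0.4826
  (v17,v21,v22) [-+-] → (-1.09595, -1.27884, 0.4204)–(0.593934, -1.82793, 0.4204)  len=1.7769
  (v20,v0,v21) [--+] → (1.48534, -1.63685, 0.4204)–(0.826511, -2.54366, 0.4204)  len=1.1209
  (v21,v0,v1) [+-+] → (1.48534, -1.63685, 0.4204)–(2.67459, 0, 0.4204)  len=2.0233
  (v21,v1,v22) [++-] → (0.877624, -1.43746, 0.4204)–(0.593934, -1.82793, 0.4204)  len=0.4826
  (v22,v1,v2) [-+-] → (0.877624, -1.43746, 0.4204)–(1.922, 0, 0.4204)  len=1.7768

Chained into 2 loop(s):
  loop 1: 10 segments, perimeter = 15.7207
  loop 2: 10 segments, perimeter = 11.2973
Total perimeter = 27.018

loops=2 perimeter=27.018


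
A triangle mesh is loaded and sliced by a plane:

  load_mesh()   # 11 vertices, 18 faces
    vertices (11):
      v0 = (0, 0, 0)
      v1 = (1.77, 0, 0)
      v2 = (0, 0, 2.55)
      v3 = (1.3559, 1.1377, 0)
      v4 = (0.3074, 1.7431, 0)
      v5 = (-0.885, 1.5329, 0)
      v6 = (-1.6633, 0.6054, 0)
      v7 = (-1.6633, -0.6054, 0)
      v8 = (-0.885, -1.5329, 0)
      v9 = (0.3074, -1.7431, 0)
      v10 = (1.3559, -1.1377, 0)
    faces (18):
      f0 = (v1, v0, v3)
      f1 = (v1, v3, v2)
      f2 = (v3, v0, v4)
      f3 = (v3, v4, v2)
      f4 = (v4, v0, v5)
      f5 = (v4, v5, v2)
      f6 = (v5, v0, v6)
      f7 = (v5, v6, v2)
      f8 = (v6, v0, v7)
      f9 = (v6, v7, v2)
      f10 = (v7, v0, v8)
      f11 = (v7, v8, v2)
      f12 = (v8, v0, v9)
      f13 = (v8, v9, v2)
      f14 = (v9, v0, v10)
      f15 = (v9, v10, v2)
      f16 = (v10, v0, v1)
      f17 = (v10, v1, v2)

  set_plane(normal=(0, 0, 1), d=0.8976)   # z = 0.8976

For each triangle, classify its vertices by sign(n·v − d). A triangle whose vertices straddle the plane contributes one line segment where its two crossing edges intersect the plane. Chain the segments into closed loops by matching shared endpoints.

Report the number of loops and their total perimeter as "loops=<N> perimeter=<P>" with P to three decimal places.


Straddling triangles (9 of 18):
  (v1,v3,v2) [--+] → (0.878623, 0.73723, 0.8976)–(1.14696, 0, 0.8976)  len=0.7845
  (v3,v4,v2) [--+] → (0.199195, 1.12953, 0.8976)–(0.878623, 0.73723, 0.8976)  len=0.7846
  (v4,v5,v2) [--+] → (-0.57348, 0.993319, 0.8976)–(0.199195, 1.12953, 0.8976)  len=0.7846
  (v5,v6,v2) [--+] → (-1.07782, 0.392299, 0.8976)–(-0.57348, 0.993319, 0.8976)  len=0.7846
  (v6,v7,v2) [--+] → (-1.07782, -0.392299, 0.8976)–(-1.07782, 0.392299, 0.8976)  len=0.7846
  (v7,v8,v2) [--+] → (-0.57348, -0.993319, 0.8976)–(-1.07782, -0.392299, 0.8976)  len=0.7846
  (v8,v9,v2) [--+] → (0.199195, -1.12953, 0.8976)–(-0.57348, -0.993319, 0.8976)  len=0.7846
  (v9,v10,v2) [--+] → (0.878623, -0.73723, 0.8976)–(0.199195, -1.12953, 0.8976)  len=0.7846
  (v10,v1,v2) [--+] → (1.14696, 0, 0.8976)–(0.878623, -0.73723, 0.8976)  len=0.7845

Chained into 1 loop(s):
  loop 1: 9 segments, perimeter = 7.0612
Total perimeter = 7.061

loops=1 perimeter=7.061


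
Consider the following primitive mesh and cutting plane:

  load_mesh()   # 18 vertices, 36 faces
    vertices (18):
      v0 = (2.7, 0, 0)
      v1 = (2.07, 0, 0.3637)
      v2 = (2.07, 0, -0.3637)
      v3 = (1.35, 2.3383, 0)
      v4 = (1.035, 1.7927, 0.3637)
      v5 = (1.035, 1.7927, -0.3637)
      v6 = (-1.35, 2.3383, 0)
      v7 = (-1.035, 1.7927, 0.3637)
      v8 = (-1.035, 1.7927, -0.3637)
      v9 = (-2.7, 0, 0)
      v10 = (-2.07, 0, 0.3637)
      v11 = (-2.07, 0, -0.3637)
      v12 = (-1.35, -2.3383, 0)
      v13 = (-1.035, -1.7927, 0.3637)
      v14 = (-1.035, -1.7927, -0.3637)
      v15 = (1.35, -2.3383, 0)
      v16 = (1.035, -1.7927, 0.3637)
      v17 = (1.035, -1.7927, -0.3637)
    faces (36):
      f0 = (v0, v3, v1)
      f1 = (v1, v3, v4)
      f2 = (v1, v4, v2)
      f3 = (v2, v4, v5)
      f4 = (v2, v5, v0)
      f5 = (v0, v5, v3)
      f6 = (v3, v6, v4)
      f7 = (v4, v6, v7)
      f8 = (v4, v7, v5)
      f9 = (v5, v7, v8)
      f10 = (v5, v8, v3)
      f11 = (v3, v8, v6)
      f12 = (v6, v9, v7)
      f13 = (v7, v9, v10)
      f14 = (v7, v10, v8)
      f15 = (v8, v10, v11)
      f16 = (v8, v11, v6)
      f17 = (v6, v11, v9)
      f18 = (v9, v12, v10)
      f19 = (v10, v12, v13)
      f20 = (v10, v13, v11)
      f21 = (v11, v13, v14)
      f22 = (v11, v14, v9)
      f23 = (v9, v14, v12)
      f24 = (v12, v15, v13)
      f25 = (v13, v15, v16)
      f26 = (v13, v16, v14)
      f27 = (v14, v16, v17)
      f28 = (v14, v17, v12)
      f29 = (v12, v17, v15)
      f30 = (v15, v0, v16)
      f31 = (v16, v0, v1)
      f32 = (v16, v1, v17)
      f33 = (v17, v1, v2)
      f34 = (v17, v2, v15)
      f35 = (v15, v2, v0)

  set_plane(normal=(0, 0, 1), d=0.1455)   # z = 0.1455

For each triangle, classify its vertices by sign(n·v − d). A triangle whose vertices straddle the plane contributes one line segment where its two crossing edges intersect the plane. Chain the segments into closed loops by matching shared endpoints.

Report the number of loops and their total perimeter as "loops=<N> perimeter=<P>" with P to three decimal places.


Straddling triangles (24 of 36):
  (v0,v3,v1) [--+] → (1.63804, 1.40285, 0.1455)–(2.44797, 0, 0.1455)  len=1.6199
  (v1,v3,v4) [+-+] → (1.63804, 1.40285, 0.1455)–(1.22398, 2.12003, 0.1455)  len=0.8281
  (v1,v4,v2) [++-] → (1.34547, 1.25494, 0.1455)–(2.07, 0, 0.1455)  len=1.4491
  (v2,v4,v5) [-+-] → (1.34547, 1.25494, 0.1455)–(1.035, 1.7927, 0.1455)  len=0.6210
  (v3,v6,v4) [--+] → (-0.395869, 2.12003, 0.1455)–(1.22398, 2.12003, 0.1455)  len=1.6199
  (v4,v6,v7) [+-+] → (-0.395869, 2.12003, 0.1455)–(-1.22398, 2.12003, 0.1455)  len=0.8281
  (v4,v7,v5) [++-] → (-0.414057, 1.7927, 0.1455)–(1.035, 1.7927, 0.1455)  len=1.4491
  (v5,v7,v8) [-+-] → (-0.414057, 1.7927, 0.1455)–(-1.035, 1.7927, 0.1455)  len=0.6209
  (v6,v9,v7) [--+] → (-2.03391, 0.717179, 0.1455)–(-1.22398, 2.12003, 0.1455)  len=1.6199
  (v7,v9,v10) [+-+] → (-2.03391, 0.717179, 0.1455)–(-2.44797, 0, 0.1455)  len=0.8281
  (v7,v10,v8) [++-] → (-1.75953, 0.537761, 0.1455)–(-1.035, 1.7927, 0.1455)  len=1.4491
  (v8,v10,v11) [-+-] → (-1.75953, 0.537761, 0.1455)–(-2.07, 0, 0.1455)  len=0.6210
  (v9,v12,v10) [--+] → (-1.63804, -1.40285, 0.1455)–(-2.44797, 0, 0.1455)  len=1.6199
  (v10,v12,v13) [+-+] → (-1.63804, -1.40285, 0.1455)–(-1.22398, -2.12003, 0.1455)  len=0.8281
  (v10,v13,v11) [++-] → (-1.34547, -1.25494, 0.1455)–(-2.07, 0, 0.1455)  len=1.4491
  (v11,v13,v14) [-+-] → (-1.34547, -1.25494, 0.1455)–(-1.035, -1.7927, 0.1455)  len=0.6210
  (v12,v15,v13) [--+] → (0.395869, -2.12003, 0.1455)–(-1.22398, -2.12003, 0.1455)  len=1.6199
  (v13,v15,v16) [+-+] → (0.395869, -2.12003, 0.1455)–(1.22398, -2.12003, 0.1455)  len=0.8281
  (v13,v16,v14) [++-] → (0.414057, -1.7927, 0.1455)–(-1.035, -1.7927, 0.1455)  len=1.4491
  (v14,v16,v17) [-+-] → (0.414057, -1.7927, 0.1455)–(1.035, -1.7927, 0.1455)  len=0.6209
  (v15,v0,v16) [--+] → (2.03391, -0.717179, 0.1455)–(1.22398, -2.12003, 0.1455)  len=1.6199
  (v16,v0,v1) [+-+] → (2.03391, -0.717179, 0.1455)–(2.44797, 0, 0.1455)  len=0.8281
  (v16,v1,v17) [++-] → (1.75953, -0.537761, 0.1455)–(1.035, -1.7927, 0.1455)  len=1.4491
  (v17,v1,v2) [-+-] → (1.75953, -0.537761, 0.1455)–(2.07, 0, 0.1455)  len=0.6210

Chained into 2 loop(s):
  loop 1: 12 segments, perimeter = 14.6879
  loop 2: 12 segments, perimeter = 12.4201
Total perimeter = 27.108

loops=2 perimeter=27.108


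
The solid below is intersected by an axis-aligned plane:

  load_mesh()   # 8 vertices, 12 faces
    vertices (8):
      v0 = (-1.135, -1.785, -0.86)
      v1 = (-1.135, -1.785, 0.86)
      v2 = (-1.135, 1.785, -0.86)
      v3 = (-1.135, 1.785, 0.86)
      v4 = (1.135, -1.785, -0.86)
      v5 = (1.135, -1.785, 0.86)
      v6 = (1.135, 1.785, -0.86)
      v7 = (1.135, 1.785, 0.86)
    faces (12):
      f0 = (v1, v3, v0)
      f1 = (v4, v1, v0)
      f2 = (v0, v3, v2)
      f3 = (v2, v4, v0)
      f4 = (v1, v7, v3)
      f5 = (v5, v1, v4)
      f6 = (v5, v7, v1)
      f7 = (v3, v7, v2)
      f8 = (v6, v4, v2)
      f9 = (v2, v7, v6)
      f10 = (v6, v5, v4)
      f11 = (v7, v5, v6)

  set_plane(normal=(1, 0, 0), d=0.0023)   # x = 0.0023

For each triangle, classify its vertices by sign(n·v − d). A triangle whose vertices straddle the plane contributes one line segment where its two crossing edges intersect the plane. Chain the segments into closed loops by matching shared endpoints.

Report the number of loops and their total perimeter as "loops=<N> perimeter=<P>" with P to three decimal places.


Straddling triangles (8 of 12):
  (v4,v1,v0) [+--] → (0.0023, -1.785, -0.00174273)–(0.0023, -1.785, -0.86)  len=0.8583
  (v2,v4,v0) [-+-] → (0.0023, -0.00361718, -0.86)–(0.0023, -1.785, -0.86)  len=1.7814
  (v1,v7,v3) [-+-] → (0.0023, 0.00361718, 0.86)–(0.0023, 1.785, 0.86)  len=1.7814
  (v5,v1,v4) [+-+] → (0.0023, -1.785, 0.86)–(0.0023, -1.785, -0.00174273)  len=0.8617
  (v5,v7,v1) [++-] → (0.0023, 0.00361718, 0.86)–(0.0023, -1.785, 0.86)  len=1.7886
  (v3,v7,v2) [-+-] → (0.0023, 1.785, 0.86)–(0.0023, 1.785, 0.00174273)  len=0.8583
  (v6,v4,v2) [++-] → (0.0023, -0.00361718, -0.86)–(0.0023, 1.785, -0.86)  len=1.7886
  (v2,v7,v6) [-++] → (0.0023, 1.785, 0.00174273)–(0.0023, 1.785, -0.86)  len=0.8617

Chained into 1 loop(s):
  loop 1: 8 segments, perimeter = 10.5800
Total perimeter = 10.580

loops=1 perimeter=10.580


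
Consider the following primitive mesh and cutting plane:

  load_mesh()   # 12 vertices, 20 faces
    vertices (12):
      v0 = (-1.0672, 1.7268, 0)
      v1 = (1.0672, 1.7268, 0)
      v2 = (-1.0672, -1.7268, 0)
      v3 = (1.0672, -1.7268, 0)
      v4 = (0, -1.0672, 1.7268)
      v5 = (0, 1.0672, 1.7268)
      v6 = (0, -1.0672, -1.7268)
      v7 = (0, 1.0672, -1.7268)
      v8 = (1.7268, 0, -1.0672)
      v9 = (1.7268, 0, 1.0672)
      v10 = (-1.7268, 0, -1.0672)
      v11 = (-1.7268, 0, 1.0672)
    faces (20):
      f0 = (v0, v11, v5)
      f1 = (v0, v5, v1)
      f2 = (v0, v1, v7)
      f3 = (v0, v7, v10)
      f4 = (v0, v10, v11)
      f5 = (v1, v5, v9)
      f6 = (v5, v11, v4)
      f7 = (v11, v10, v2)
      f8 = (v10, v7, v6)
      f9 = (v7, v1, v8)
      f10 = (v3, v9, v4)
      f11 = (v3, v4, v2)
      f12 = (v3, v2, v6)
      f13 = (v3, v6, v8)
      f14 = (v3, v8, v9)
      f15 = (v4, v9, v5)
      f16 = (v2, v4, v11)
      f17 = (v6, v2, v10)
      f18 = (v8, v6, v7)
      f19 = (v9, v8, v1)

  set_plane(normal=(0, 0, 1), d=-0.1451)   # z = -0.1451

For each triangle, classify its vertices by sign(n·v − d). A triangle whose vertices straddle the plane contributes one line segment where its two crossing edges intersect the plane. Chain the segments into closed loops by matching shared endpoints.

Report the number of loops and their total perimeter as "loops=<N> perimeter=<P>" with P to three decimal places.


Straddling triangles (10 of 20):
  (v0,v1,v7) [++-] → (0.977525, 1.67137, -0.1451)–(-0.977525, 1.67137, -0.1451)  len=1.9551
  (v0,v7,v10) [+--] → (-0.977525, 1.67137, -0.1451)–(-1.15688, 1.49202, -0.1451)  len=0.2536
  (v0,v10,v11) [+-+] → (-1.15688, 1.49202, -0.1451)–(-1.7268, 0, -0.1451)  len=1.5972
  (v11,v10,v2) [+-+] → (-1.7268, 0, -0.1451)–(-1.15688, -1.49202, -0.1451)  len=1.5972
  (v7,v1,v8) [-+-] → (0.977525, 1.67137, -0.1451)–(1.15688, 1.49202, -0.1451)  len=0.2536
  (v3,v2,v6) [++-] → (-0.977525, -1.67137, -0.1451)–(0.977525, -1.67137, -0.1451)  len=1.9551
  (v3,v6,v8) [+--] → (0.977525, -1.67137, -0.1451)–(1.15688, -1.49202, -0.1451)  len=0.2536
  (v3,v8,v9) [+-+] → (1.15688, -1.49202, -0.1451)–(1.7268, 0, -0.1451)  len=1.5972
  (v6,v2,v10) [-+-] → (-0.977525, -1.67137, -0.1451)–(-1.15688, -1.49202, -0.1451)  len=0.2536
  (v9,v8,v1) [+-+] → (1.7268, 0, -0.1451)–(1.15688, 1.49202, -0.1451)  len=1.5972

Chained into 1 loop(s):
  loop 1: 10 segments, perimeter = 11.3133
Total perimeter = 11.313

loops=1 perimeter=11.313


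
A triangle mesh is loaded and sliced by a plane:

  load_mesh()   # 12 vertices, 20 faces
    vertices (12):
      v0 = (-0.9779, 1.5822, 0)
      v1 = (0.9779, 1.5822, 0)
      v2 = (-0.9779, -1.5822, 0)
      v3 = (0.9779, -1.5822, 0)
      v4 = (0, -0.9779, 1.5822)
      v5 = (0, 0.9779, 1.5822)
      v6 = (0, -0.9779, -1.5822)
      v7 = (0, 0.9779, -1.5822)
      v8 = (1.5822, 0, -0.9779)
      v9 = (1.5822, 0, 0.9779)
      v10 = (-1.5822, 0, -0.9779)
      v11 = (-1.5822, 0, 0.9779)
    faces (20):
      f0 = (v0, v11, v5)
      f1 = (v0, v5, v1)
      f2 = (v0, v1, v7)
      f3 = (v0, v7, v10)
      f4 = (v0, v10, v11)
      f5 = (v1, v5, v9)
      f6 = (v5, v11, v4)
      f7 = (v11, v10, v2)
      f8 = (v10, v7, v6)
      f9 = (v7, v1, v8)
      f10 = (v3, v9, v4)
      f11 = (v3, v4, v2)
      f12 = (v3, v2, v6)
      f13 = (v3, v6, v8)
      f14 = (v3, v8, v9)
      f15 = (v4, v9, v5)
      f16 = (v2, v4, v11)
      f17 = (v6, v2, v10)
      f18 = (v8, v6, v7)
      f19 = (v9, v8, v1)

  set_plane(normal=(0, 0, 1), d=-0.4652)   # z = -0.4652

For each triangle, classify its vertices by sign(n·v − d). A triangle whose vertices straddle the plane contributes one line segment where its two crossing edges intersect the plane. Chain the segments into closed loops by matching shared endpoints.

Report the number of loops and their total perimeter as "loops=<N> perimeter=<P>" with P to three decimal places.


loops=1 perimeter=9.566

Straddling triangles (10 of 20):
  (v0,v1,v7) [++-] → (0.690377, 1.40452, -0.4652)–(-0.690377, 1.40452, -0.4652)  len=1.3808
  (v0,v7,v10) [+--] → (-0.690377, 1.40452, -0.4652)–(-1.26537, 0.829526, -0.4652)  len=0.8132
  (v0,v10,v11) [+-+] → (-1.26537, 0.829526, -0.4652)–(-1.5822, 0, -0.4652)  len=0.8880
  (v11,v10,v2) [+-+] → (-1.5822, 0, -0.4652)–(-1.26537, -0.829526, -0.4652)  len=0.8880
  (v7,v1,v8) [-+-] → (0.690377, 1.40452, -0.4652)–(1.26537, 0.829526, -0.4652)  len=0.8132
  (v3,v2,v6) [++-] → (-0.690377, -1.40452, -0.4652)–(0.690377, -1.40452, -0.4652)  len=1.3808
  (v3,v6,v8) [+--] → (0.690377, -1.40452, -0.4652)–(1.26537, -0.829526, -0.4652)  len=0.8132
  (v3,v8,v9) [+-+] → (1.26537, -0.829526, -0.4652)–(1.5822, 0, -0.4652)  len=0.8880
  (v6,v2,v10) [-+-] → (-0.690377, -1.40452, -0.4652)–(-1.26537, -0.829526, -0.4652)  len=0.8132
  (v9,v8,v1) [+-+] → (1.5822, 0, -0.4652)–(1.26537, 0.829526, -0.4652)  len=0.8880

Chained into 1 loop(s):
  loop 1: 10 segments, perimeter = 9.5661
Total perimeter = 9.566


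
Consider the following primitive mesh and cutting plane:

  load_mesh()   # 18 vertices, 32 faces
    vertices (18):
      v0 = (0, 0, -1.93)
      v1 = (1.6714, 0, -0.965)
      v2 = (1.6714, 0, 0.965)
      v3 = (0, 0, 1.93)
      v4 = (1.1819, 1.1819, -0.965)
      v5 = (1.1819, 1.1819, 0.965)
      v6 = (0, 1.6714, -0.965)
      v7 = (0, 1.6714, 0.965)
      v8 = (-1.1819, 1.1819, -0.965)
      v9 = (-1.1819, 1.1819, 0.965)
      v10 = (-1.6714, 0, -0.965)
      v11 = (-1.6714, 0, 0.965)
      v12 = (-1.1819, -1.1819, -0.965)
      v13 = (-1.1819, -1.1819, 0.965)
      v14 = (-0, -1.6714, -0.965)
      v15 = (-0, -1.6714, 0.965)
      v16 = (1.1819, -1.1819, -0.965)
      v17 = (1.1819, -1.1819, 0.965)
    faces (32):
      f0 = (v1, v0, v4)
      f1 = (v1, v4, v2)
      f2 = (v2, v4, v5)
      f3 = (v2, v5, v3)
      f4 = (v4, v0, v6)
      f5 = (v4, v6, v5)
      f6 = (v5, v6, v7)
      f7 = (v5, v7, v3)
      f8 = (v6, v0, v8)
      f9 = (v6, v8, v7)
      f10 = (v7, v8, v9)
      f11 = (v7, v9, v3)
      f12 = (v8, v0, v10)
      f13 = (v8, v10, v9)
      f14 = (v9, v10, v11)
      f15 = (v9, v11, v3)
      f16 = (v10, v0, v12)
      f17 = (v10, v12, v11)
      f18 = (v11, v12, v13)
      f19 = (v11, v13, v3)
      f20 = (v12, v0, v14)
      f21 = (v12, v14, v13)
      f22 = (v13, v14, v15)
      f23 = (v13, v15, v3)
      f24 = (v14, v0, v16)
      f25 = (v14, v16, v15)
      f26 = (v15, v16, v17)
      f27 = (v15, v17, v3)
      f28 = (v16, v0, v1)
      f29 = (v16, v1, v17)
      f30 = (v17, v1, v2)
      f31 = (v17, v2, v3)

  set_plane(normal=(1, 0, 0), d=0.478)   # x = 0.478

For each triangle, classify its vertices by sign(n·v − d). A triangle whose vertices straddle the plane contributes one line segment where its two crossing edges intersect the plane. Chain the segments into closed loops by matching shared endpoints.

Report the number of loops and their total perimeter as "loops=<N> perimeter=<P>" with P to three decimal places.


loops=1 perimeter=10.424

Straddling triangles (12 of 32):
  (v1,v0,v4) [+-+] → (0.478, 0, -1.65402)–(0.478, 0.478, -1.53972)  len=0.4915
  (v2,v5,v3) [++-] → (0.478, 0.478, 1.53972)–(0.478, 0, 1.65402)  len=0.4915
  (v4,v0,v6) [+--] → (0.478, 0.478, -1.53972)–(0.478, 1.47343, -0.965)  len=1.1494
  (v4,v6,v5) [+-+] → (0.478, 1.47343, -0.965)–(0.478, 1.47343, -0.184443)  len=0.7806
  (v5,v6,v7) [+--] → (0.478, 1.47343, -0.184443)–(0.478, 1.47343, 0.965)  len=1.1494
  (v5,v7,v3) [+--] → (0.478, 1.47343, 0.965)–(0.478, 0.478, 1.53972)  len=1.1494
  (v14,v0,v16) [--+] → (0.478, -0.478, -1.53972)–(0.478, -1.47343, -0.965)  len=1.1494
  (v14,v16,v15) [-+-] → (0.478, -1.47343, -0.965)–(0.478, -1.47343, 0.184443)  len=1.1494
  (v15,v16,v17) [-++] → (0.478, -1.47343, 0.184443)–(0.478, -1.47343, 0.965)  len=0.7806
  (v15,v17,v3) [-+-] → (0.478, -1.47343, 0.965)–(0.478, -0.478, 1.53972)  len=1.1494
  (v16,v0,v1) [+-+] → (0.478, -0.478, -1.53972)–(0.478, 0, -1.65402)  len=0.4915
  (v17,v2,v3) [++-] → (0.478, 0, 1.65402)–(0.478, -0.478, 1.53972)  len=0.4915

Chained into 1 loop(s):
  loop 1: 12 segments, perimeter = 10.4236
Total perimeter = 10.424


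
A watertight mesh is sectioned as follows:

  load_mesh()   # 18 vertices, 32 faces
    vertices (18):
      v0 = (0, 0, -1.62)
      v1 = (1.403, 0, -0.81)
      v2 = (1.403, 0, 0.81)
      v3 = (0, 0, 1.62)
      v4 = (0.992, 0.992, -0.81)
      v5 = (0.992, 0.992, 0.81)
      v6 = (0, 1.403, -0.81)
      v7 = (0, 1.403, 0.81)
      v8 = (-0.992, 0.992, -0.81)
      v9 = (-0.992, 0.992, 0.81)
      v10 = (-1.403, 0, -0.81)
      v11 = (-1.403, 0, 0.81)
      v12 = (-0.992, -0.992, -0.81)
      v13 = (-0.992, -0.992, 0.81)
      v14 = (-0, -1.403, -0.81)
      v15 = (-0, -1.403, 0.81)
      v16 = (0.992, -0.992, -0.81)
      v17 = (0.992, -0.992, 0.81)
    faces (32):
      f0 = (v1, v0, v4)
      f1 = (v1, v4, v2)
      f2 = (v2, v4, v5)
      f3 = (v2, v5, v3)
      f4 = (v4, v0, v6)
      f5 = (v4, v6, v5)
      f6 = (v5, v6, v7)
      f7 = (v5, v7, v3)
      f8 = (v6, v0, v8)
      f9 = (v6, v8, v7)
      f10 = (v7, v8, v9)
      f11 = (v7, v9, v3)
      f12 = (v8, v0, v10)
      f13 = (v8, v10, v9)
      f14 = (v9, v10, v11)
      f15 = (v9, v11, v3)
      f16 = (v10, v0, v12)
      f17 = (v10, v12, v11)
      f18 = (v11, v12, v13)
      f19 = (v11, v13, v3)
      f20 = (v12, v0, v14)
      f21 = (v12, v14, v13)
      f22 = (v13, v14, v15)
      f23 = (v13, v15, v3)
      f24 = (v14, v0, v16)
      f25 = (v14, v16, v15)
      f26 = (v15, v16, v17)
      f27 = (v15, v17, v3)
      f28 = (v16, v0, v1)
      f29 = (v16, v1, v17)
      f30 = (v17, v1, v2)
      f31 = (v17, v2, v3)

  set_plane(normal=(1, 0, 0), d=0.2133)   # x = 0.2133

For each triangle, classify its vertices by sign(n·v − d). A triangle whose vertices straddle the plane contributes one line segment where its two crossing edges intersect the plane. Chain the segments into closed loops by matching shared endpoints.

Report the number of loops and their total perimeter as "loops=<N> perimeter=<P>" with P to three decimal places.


Straddling triangles (12 of 32):
  (v1,v0,v4) [+-+] → (0.2133, 0, -1.49685)–(0.2133, 0.2133, -1.44583)  len=0.2193
  (v2,v5,v3) [++-] → (0.2133, 0.2133, 1.44583)–(0.2133, 0, 1.49685)  len=0.2193
  (v4,v0,v6) [+--] → (0.2133, 0.2133, -1.44583)–(0.2133, 1.31463, -0.81)  len=1.2717
  (v4,v6,v5) [+-+] → (0.2133, 1.31463, -0.81)–(0.2133, 1.31463, -0.461667)  len=0.3483
  (v5,v6,v7) [+--] → (0.2133, 1.31463, -0.461667)–(0.2133, 1.31463, 0.81)  len=1.2717
  (v5,v7,v3) [+--] → (0.2133, 1.31463, 0.81)–(0.2133, 0.2133, 1.44583)  len=1.2717
  (v14,v0,v16) [--+] → (0.2133, -0.2133, -1.44583)–(0.2133, -1.31463, -0.81)  len=1.2717
  (v14,v16,v15) [-+-] → (0.2133, -1.31463, -0.81)–(0.2133, -1.31463, 0.461667)  len=1.2717
  (v15,v16,v17) [-++] → (0.2133, -1.31463, 0.461667)–(0.2133, -1.31463, 0.81)  len=0.3483
  (v15,v17,v3) [-+-] → (0.2133, -1.31463, 0.81)–(0.2133, -0.2133, 1.44583)  len=1.2717
  (v16,v0,v1) [+-+] → (0.2133, -0.2133, -1.44583)–(0.2133, 0, -1.49685)  len=0.2193
  (v17,v2,v3) [++-] → (0.2133, 0, 1.49685)–(0.2133, -0.2133, 1.44583)  len=0.2193

Chained into 1 loop(s):
  loop 1: 12 segments, perimeter = 9.2040
Total perimeter = 9.204

loops=1 perimeter=9.204


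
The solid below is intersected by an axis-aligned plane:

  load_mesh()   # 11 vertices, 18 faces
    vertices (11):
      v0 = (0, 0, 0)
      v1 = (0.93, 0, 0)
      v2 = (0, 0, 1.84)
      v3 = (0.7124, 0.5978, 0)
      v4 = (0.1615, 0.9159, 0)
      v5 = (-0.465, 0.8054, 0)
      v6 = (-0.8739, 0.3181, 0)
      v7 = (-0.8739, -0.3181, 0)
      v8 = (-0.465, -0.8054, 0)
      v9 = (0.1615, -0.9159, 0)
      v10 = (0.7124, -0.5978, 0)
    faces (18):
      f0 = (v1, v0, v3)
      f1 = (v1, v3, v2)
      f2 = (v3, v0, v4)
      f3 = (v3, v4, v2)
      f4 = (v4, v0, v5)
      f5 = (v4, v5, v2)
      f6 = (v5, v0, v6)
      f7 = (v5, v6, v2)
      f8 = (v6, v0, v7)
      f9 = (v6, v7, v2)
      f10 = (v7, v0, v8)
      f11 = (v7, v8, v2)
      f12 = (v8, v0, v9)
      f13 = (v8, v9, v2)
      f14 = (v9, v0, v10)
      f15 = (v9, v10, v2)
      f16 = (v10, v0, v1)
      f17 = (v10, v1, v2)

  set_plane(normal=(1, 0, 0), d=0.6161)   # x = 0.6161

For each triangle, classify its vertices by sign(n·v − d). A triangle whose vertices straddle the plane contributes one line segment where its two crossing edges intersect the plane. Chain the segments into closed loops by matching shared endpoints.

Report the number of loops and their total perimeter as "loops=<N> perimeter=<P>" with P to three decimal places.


loops=1 perimeter=3.148

Straddling triangles (8 of 18):
  (v1,v0,v3) [+-+] → (0.6161, 0, 0)–(0.6161, 0.516991, 0)  len=0.5170
  (v1,v3,v2) [++-] → (0.6161, 0.516991, 0.248725)–(0.6161, 0, 0.621049)  len=0.6371
  (v3,v0,v4) [+--] → (0.6161, 0.516991, 0)–(0.6161, 0.653405, 0)  len=0.1364
  (v3,v4,v2) [+--] → (0.6161, 0.653405, 0)–(0.6161, 0.516991, 0.248725)  len=0.2837
  (v9,v0,v10) [--+] → (0.6161, -0.516991, 0)–(0.6161, -0.653405, 0)  len=0.1364
  (v9,v10,v2) [-+-] → (0.6161, -0.653405, 0)–(0.6161, -0.516991, 0.248725)  len=0.2837
  (v10,v0,v1) [+-+] → (0.6161, -0.516991, 0)–(0.6161, 0, 0)  len=0.5170
  (v10,v1,v2) [++-] → (0.6161, 0, 0.621049)–(0.6161, -0.516991, 0.248725)  len=0.6371

Chained into 1 loop(s):
  loop 1: 8 segments, perimeter = 3.1484
Total perimeter = 3.148


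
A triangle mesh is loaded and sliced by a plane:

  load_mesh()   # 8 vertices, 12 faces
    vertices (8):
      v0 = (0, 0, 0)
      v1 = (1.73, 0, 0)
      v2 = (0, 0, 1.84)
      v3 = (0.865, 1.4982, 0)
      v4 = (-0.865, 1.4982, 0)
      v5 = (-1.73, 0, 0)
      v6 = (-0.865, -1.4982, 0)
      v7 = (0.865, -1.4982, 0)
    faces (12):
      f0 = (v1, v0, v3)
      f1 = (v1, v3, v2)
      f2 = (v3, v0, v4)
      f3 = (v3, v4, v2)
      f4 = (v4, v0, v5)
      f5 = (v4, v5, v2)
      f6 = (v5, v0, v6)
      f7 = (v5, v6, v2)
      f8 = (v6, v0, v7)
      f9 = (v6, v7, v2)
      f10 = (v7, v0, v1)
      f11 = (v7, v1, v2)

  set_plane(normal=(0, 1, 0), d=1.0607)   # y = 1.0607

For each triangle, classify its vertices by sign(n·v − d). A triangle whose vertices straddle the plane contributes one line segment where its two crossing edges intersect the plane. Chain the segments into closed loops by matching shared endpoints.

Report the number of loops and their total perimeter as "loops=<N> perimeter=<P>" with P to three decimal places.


loops=1 perimeter=4.935

Straddling triangles (6 of 12):
  (v1,v0,v3) [--+] → (0.612405, 1.0607, 0)–(1.11759, 1.0607, 0)  len=0.5052
  (v1,v3,v2) [-+-] → (1.11759, 1.0607, 0)–(0.612405, 1.0607, 0.537311)  len=0.7375
  (v3,v0,v4) [+-+] → (0.612405, 1.0607, 0)–(-0.612405, 1.0607, 0)  len=1.2248
  (v3,v4,v2) [++-] → (-0.612405, 1.0607, 0.537311)–(0.612405, 1.0607, 0.537311)  len=1.2248
  (v4,v0,v5) [+--] → (-0.612405, 1.0607, 0)–(-1.11759, 1.0607, 0)  len=0.5052
  (v4,v5,v2) [+--] → (-1.11759, 1.0607, 0)–(-0.612405, 1.0607, 0.537311)  len=0.7375

Chained into 1 loop(s):
  loop 1: 6 segments, perimeter = 4.9350
Total perimeter = 4.935
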